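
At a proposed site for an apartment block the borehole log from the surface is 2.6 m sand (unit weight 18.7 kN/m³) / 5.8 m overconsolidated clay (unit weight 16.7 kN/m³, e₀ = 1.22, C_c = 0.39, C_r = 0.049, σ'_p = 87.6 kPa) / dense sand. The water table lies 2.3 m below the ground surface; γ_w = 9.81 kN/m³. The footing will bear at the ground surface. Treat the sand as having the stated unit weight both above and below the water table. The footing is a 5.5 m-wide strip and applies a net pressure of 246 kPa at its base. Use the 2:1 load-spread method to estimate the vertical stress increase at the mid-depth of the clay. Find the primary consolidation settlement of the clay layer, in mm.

S_c ≈ 356 mm

Mid-depth of clay below the ground surface: z = 2.6 + 5.8/2 = 5.5 m.
Total vertical stress at mid-clay: σ_v = 18.7×2.6 + 16.7×2.9 = 97.05 kPa.
Pore pressure: u = 9.81×(5.5 − 2.3) = 31.392 kPa.
Initial effective stress: σ'_0 = σ_v − u = 97.05 − 31.392 = 65.658 kPa.
Stress increase at mid-clay by the 2:1 spreading method:
Δσ = qB/(B+z) = 246×5.5/(5.5+5.5) = 123 kPa
Final effective stress: σ'_f = 65.658 + 123 = 188.66 kPa.
σ'_f = 188.66 > σ'_p = 87.6 kPa, so the stress path crosses the preconsolidation pressure — recompression up to σ'_p, then virgin compression beyond:
S_c = H/(1+e₀)·[C_r·log₁₀(σ'_p/σ'_0) + C_c·log₁₀(σ'_f/σ'_p)]
    = 5.8/2.22 × [0.049×log₁₀(87.6/65.658) + 0.39×log₁₀(188.66/87.6)]
    = 2.6126 × [0.0061356 + 0.12994] = 0.3555 m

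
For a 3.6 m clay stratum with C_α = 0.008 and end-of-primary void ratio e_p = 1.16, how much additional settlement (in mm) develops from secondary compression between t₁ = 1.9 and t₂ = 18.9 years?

S_s ≈ 13.3 mm

Secondary compression: S_s = C_α·H/(1+e_p)·log₁₀(t₂/t₁)
S_s = 0.008×3.6/(1+1.16)×log₁₀(18.9/1.9)
    = 0.01333 × 0.9977 = 0.0133 m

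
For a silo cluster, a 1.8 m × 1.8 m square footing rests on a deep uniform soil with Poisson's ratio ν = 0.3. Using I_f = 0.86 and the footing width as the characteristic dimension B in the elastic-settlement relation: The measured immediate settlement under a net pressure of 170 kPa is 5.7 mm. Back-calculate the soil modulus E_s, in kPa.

E_s ≈ 42000 kPa

S_e = q·B·(1−ν²)/E_s · I_f  ⇒  E_s = q·B·(1−ν²)·I_f / S_e.
E_s = 170 × 1.8 × 0.91 × 0.86 / 0.0057 = 42010 kPa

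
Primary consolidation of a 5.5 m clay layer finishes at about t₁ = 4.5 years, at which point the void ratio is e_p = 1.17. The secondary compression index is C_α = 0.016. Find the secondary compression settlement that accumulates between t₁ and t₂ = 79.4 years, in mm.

Secondary compression: S_s = C_α·H/(1+e_p)·log₁₀(t₂/t₁)
S_s = 0.016×5.5/(1+1.17)×log₁₀(79.4/4.5)
    = 0.04055 × 1.247 = 0.05055 m

S_s ≈ 50.6 mm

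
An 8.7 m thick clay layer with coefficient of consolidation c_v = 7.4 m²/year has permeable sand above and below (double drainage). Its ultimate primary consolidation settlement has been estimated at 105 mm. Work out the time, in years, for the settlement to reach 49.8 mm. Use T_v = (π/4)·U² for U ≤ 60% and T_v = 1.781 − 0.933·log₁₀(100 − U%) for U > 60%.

t ≈ 0.452 years

Drainage path length: H_d = H/2 = 4.35 m (double drainage).
U = S(t)/S_ult = 49.8/105 = 0.4743.
U ≤ 60%: T_v = (π/4)·U² = (π/4)×0.47429² = 0.17667.
t = T_v·H_d²/c_v = 0.17667×4.35²/7.4 = 0.4518 years.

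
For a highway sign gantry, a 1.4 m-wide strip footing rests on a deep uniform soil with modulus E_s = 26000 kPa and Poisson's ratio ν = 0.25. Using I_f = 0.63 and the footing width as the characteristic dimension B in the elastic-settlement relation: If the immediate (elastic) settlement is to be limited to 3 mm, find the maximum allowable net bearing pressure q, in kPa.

q ≈ 94.3 kPa

S_e = q·B·(1−ν²)/E_s · I_f  ⇒  q = S_e·E_s / (B·(1−ν²)·I_f).
q = 0.003 × 26000 / (1.4 × 0.9375 × 0.63) = 94.33 kPa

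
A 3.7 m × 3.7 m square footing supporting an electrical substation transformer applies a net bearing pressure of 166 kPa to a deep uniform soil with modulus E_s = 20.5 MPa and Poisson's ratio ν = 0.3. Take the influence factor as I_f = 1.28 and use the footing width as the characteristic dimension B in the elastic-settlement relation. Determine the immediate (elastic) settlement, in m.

S_e ≈ 0.0349 m

Immediate (elastic) settlement: S_e = q·B·(1−ν²)/E_s · I_f.
E_s = 20.5 MPa = 20500 kPa.
S_e = 166 × 3.7 × (1 − 0.3²) / 20500 × 1.28
    = 166 × 3.7 × 0.91 / 20500 × 1.28
    = 0.0349 m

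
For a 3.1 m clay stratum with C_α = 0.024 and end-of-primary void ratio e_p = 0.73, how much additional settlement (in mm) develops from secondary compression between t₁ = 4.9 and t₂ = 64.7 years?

Secondary compression: S_s = C_α·H/(1+e_p)·log₁₀(t₂/t₁)
S_s = 0.024×3.1/(1+0.73)×log₁₀(64.7/4.9)
    = 0.04301 × 1.121 = 0.0482 m

S_s ≈ 48.2 mm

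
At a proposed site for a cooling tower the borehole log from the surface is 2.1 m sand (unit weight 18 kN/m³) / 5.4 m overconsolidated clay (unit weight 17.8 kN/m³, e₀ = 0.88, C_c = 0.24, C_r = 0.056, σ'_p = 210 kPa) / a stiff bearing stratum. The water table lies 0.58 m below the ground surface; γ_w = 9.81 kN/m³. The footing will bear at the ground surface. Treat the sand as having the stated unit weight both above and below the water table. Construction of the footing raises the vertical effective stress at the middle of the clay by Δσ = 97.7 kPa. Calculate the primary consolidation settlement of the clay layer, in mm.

S_c ≈ 81.2 mm

Mid-depth of clay below the ground surface: z = 2.1 + 5.4/2 = 4.8 m.
Total vertical stress at mid-clay: σ_v = 18×2.1 + 17.8×2.7 = 85.86 kPa.
Pore pressure: u = 9.81×(4.8 − 0.58) = 41.398 kPa.
Initial effective stress: σ'_0 = σ_v − u = 85.86 − 41.398 = 44.462 kPa.
Final effective stress: σ'_f = 44.462 + 97.7 = 142.16 kPa.
σ'_f = 142.16 ≤ σ'_p = 210 kPa, so the clay remains overconsolidated and only the recompression index applies:
S_c = C_r·H/(1+e₀)·log₁₀(σ'_f/σ'_0) = 0.056×5.4/1.88×log₁₀(142.16/44.462)
    = 0.16085 × 0.50479 = 0.08119 m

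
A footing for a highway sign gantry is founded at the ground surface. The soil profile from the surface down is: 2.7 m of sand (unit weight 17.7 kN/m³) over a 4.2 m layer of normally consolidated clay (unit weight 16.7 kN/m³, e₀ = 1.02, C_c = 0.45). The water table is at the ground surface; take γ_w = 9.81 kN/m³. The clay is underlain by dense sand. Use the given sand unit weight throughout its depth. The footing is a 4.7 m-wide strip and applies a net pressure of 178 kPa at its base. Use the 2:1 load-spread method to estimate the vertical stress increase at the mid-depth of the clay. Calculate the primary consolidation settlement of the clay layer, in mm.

S_c ≈ 505 mm

Mid-depth of clay below the ground surface: z = 2.7 + 4.2/2 = 4.8 m.
Total vertical stress at mid-clay: σ_v = 17.7×2.7 + 16.7×2.1 = 82.86 kPa.
Pore pressure: u = 9.81×(4.8 − 0) = 47.088 kPa.
Initial effective stress: σ'_0 = σ_v − u = 82.86 − 47.088 = 35.772 kPa.
Stress increase at mid-clay by the 2:1 spreading method:
Δσ = qB/(B+z) = 178×4.7/(4.7+4.8) = 88.063 kPa
Final effective stress: σ'_f = σ'_0 + Δσ = 35.772 + 88.063 = 123.84 kPa.
Normally consolidated clay, so the full stress increment lies on the virgin compression line:
S_c = C_c·H/(1+e₀)·log₁₀(σ'_f/σ'_0) = 0.45×4.2/(1+1.02)×log₁₀(123.84/35.772)
    = 0.93564 × 0.53932 = 0.5046 m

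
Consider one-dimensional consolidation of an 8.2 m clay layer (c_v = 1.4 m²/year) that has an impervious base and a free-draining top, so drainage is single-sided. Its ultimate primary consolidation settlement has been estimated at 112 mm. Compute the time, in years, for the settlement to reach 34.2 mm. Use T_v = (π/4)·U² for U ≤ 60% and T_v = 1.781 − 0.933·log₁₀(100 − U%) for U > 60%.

Drainage path length: H_d = H = 8.2 m (single drainage).
U = S(t)/S_ult = 34.2/112 = 0.3054.
U ≤ 60%: T_v = (π/4)·U² = (π/4)×0.30536² = 0.073233.
t = T_v·H_d²/c_v = 0.073233×8.2²/1.4 = 3.517 years.

t ≈ 3.52 years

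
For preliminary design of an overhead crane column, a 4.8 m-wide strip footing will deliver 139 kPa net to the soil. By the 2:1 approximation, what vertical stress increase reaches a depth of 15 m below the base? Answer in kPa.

By the 2:1 method the load spreads at 1 horizontal : 2 vertical, so at depth z the loaded area has grown by z in each plan dimension:
Δσ = qB/(B+z) = 139×4.8/(4.8+15) = 33.697 kPa

Δσ_z ≈ 33.7 kPa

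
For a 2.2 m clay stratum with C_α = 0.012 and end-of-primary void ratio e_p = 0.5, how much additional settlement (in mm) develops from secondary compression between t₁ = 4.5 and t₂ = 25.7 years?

Secondary compression: S_s = C_α·H/(1+e_p)·log₁₀(t₂/t₁)
S_s = 0.012×2.2/(1+0.5)×log₁₀(25.7/4.5)
    = 0.0176 × 0.7567 = 0.01332 m

S_s ≈ 13.3 mm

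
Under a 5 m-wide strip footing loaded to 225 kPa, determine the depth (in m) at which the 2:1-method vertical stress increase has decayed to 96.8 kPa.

z ≈ 6.62 m

2:1 spreading — at depth z the loaded area has grown by z in each plan dimension:
qB/(B+z) = Δσ_z ⇒ z = qB/Δσ_z − B = 225×5/96.8 − 5 = 6.622 m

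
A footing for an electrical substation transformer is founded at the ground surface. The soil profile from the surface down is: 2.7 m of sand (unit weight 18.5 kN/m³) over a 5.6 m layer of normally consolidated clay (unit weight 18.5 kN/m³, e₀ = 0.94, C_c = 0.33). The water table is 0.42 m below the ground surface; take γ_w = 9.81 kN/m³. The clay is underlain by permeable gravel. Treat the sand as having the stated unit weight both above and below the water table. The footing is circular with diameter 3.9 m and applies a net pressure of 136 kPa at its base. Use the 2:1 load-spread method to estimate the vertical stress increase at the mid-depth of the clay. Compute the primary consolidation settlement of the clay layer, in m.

Mid-depth of clay below the ground surface: z = 2.7 + 5.6/2 = 5.5 m.
Total vertical stress at mid-clay: σ_v = 18.5×2.7 + 18.5×2.8 = 101.75 kPa.
Pore pressure: u = 9.81×(5.5 − 0.42) = 49.835 kPa.
Initial effective stress: σ'_0 = σ_v − u = 101.75 − 49.835 = 51.915 kPa.
Stress increase at mid-clay by the 2:1 spreading method:
Δσ ≈ qD²/(D+z)² = 136×3.9²/(3.9+5.5)² = 23.411 kPa
Final effective stress: σ'_f = σ'_0 + Δσ = 51.915 + 23.411 = 75.326 kPa.
Normally consolidated clay, so the full stress increment lies on the virgin compression line:
S_c = C_c·H/(1+e₀)·log₁₀(σ'_f/σ'_0) = 0.33×5.6/(1+0.94)×log₁₀(75.326/51.915)
    = 0.95258 × 0.16165 = 0.154 m

S_c ≈ 0.154 m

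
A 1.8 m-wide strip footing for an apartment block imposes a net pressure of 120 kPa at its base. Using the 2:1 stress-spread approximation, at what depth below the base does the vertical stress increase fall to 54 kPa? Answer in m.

2:1 spreading — at depth z the loaded area has grown by z in each plan dimension:
qB/(B+z) = Δσ_z ⇒ z = qB/Δσ_z − B = 120×1.8/54 − 1.8 = 2.2 m

z ≈ 2.2 m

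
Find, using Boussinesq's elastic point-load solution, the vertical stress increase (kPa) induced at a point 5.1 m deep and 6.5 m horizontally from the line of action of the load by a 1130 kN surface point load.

Boussinesq vertical stress below a point load on an elastic half-space:
Δσ_z = 3P/(2πz²) · [1 + (r/z)²]^(−5/2)
r/z = 6.5/5.1 = 1.2745; [1+(r/z)²]^(−5/2) = 0.089626.
Δσ_z = 3×1130/(2π×5.1²) × 0.089626 = 20.743 × 0.089626 = 1.859 kPa

Δσ_z ≈ 1.86 kPa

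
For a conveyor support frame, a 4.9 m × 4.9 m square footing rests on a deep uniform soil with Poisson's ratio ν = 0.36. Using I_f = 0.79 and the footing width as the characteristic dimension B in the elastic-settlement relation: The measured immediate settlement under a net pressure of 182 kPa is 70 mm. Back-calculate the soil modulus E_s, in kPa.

S_e = q·B·(1−ν²)/E_s · I_f  ⇒  E_s = q·B·(1−ν²)·I_f / S_e.
E_s = 182 × 4.9 × 0.8704 × 0.79 / 0.07 = 8760 kPa

E_s ≈ 8760 kPa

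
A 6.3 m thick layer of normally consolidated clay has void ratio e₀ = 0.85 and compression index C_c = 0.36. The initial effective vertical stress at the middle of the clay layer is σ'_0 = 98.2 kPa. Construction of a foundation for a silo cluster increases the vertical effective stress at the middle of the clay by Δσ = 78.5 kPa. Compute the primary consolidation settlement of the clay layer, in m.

Final effective stress: σ'_f = σ'_0 + Δσ = 98.2 + 78.5 = 176.7 kPa.
Normally consolidated clay, so the full stress increment lies on the virgin compression line:
S_c = C_c·H/(1+e₀)·log₁₀(σ'_f/σ'_0) = 0.36×6.3/(1+0.85)×log₁₀(176.7/98.2)
    = 1.2259 × 0.25513 = 0.3128 m

S_c ≈ 0.313 m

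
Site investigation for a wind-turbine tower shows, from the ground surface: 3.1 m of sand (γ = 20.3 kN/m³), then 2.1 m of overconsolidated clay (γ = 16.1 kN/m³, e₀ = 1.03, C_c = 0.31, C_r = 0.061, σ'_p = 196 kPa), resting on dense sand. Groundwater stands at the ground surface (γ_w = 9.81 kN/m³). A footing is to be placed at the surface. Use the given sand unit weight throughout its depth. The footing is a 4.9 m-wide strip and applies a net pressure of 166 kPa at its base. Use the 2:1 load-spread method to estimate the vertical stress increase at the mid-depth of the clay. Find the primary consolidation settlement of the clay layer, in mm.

Mid-depth of clay below the ground surface: z = 3.1 + 2.1/2 = 4.15 m.
Total vertical stress at mid-clay: σ_v = 20.3×3.1 + 16.1×1.05 = 79.835 kPa.
Pore pressure: u = 9.81×(4.15 − 0) = 40.712 kPa.
Initial effective stress: σ'_0 = σ_v − u = 79.835 − 40.712 = 39.123 kPa.
Stress increase at mid-clay by the 2:1 spreading method:
Δσ = qB/(B+z) = 166×4.9/(4.9+4.15) = 89.878 kPa
Final effective stress: σ'_f = 39.123 + 89.878 = 129 kPa.
σ'_f = 129 ≤ σ'_p = 196 kPa, so the clay remains overconsolidated and only the recompression index applies:
S_c = C_r·H/(1+e₀)·log₁₀(σ'_f/σ'_0) = 0.061×2.1/2.03×log₁₀(129/39.123)
    = 0.063104 × 0.51816 = 0.0327 m

S_c ≈ 32.7 mm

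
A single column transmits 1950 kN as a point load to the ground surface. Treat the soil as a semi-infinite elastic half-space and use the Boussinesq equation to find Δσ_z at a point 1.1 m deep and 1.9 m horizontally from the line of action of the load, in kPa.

Δσ_z ≈ 24.3 kPa

Boussinesq vertical stress below a point load on an elastic half-space:
Δσ_z = 3P/(2πz²) · [1 + (r/z)²]^(−5/2)
r/z = 1.9/1.1 = 1.7273; [1+(r/z)²]^(−5/2) = 0.031575.
Δσ_z = 3×1950/(2π×1.1²) × 0.031575 = 769.47 × 0.031575 = 24.3 kPa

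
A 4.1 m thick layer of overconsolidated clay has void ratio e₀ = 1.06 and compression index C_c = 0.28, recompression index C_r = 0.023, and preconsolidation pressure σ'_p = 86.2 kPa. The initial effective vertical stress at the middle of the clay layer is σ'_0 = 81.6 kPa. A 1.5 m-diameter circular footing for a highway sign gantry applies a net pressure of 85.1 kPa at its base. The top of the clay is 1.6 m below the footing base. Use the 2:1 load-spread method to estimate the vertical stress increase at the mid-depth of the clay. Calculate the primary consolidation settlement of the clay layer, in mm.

S_c ≈ 8.33 mm

Mid-depth of clay below the footing base: z = 1.6 + 4.1/2 = 3.65 m.
Stress increase at mid-clay by the 2:1 spreading method:
Δσ ≈ qD²/(D+z)² = 85.1×1.5²/(1.5+3.65)² = 7.2193 kPa
Final effective stress: σ'_f = 81.6 + 7.2193 = 88.819 kPa.
σ'_f = 88.819 > σ'_p = 86.2 kPa, so the stress path crosses the preconsolidation pressure — recompression up to σ'_p, then virgin compression beyond:
S_c = H/(1+e₀)·[C_r·log₁₀(σ'_p/σ'_0) + C_c·log₁₀(σ'_f/σ'_p)]
    = 4.1/2.06 × [0.023×log₁₀(86.2/81.6) + 0.28×log₁₀(88.819/86.2)]
    = 1.9903 × [0.00054779 + 0.0036396] = 0.008334 m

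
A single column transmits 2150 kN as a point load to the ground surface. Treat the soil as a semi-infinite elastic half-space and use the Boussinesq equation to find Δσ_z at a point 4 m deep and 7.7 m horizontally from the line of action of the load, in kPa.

Δσ_z ≈ 1.34 kPa

Boussinesq vertical stress below a point load on an elastic half-space:
Δσ_z = 3P/(2πz²) · [1 + (r/z)²]^(−5/2)
r/z = 7.7/4 = 1.925; [1+(r/z)²]^(−5/2) = 0.020819.
Δσ_z = 3×2150/(2π×4²) × 0.020819 = 64.159 × 0.020819 = 1.336 kPa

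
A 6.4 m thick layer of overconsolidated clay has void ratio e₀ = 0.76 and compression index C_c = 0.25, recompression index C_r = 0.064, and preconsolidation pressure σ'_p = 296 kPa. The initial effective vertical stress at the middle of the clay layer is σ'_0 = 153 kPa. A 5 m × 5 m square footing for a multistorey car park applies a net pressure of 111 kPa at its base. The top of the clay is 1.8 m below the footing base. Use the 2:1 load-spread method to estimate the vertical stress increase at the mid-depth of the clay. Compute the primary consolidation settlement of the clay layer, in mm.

Mid-depth of clay below the footing base: z = 1.8 + 6.4/2 = 5 m.
Stress increase at mid-clay by the 2:1 spreading method:
Δσ = qBL/((B+z)(L+z)) = 111×5×5/((5+5)(5+5)) = 27.75 kPa
Final effective stress: σ'_f = 153 + 27.75 = 180.75 kPa.
σ'_f = 180.75 ≤ σ'_p = 296 kPa, so the clay remains overconsolidated and only the recompression index applies:
S_c = C_r·H/(1+e₀)·log₁₀(σ'_f/σ'_0) = 0.064×6.4/1.76×log₁₀(180.75/153)
    = 0.23273 × 0.072387 = 0.01685 m

S_c ≈ 16.8 mm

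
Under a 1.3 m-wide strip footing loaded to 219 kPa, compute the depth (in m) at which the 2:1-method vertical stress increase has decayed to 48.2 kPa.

2:1 spreading — at depth z the loaded area has grown by z in each plan dimension:
qB/(B+z) = Δσ_z ⇒ z = qB/Δσ_z − B = 219×1.3/48.2 − 1.3 = 4.607 m

z ≈ 4.61 m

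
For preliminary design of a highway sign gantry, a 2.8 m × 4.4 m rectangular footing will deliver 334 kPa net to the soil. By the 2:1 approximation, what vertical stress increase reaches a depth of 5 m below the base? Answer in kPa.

Δσ_z ≈ 56.1 kPa

By the 2:1 method the load spreads at 1 horizontal : 2 vertical, so at depth z the loaded area has grown by z in each plan dimension:
Δσ = qBL/((B+z)(L+z)) = 334×2.8×4.4/((2.8+5)(4.4+5)) = 56.122 kPa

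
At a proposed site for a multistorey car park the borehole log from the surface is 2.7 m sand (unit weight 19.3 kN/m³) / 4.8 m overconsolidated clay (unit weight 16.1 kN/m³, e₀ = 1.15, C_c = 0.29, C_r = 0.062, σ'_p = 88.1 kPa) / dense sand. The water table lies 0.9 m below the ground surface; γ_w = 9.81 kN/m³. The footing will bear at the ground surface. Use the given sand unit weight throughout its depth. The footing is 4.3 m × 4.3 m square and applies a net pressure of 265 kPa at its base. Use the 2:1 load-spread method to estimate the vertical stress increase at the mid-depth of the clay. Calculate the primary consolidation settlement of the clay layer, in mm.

S_c ≈ 83.9 mm

Mid-depth of clay below the ground surface: z = 2.7 + 4.8/2 = 5.1 m.
Total vertical stress at mid-clay: σ_v = 19.3×2.7 + 16.1×2.4 = 90.75 kPa.
Pore pressure: u = 9.81×(5.1 − 0.9) = 41.202 kPa.
Initial effective stress: σ'_0 = σ_v − u = 90.75 − 41.202 = 49.548 kPa.
Stress increase at mid-clay by the 2:1 spreading method:
Δσ = qBL/((B+z)(L+z)) = 265×4.3×4.3/((4.3+5.1)(4.3+5.1)) = 55.453 kPa
Final effective stress: σ'_f = 49.548 + 55.453 = 105 kPa.
σ'_f = 105 > σ'_p = 88.1 kPa, so the stress path crosses the preconsolidation pressure — recompression up to σ'_p, then virgin compression beyond:
S_c = H/(1+e₀)·[C_r·log₁₀(σ'_p/σ'_0) + C_c·log₁₀(σ'_f/σ'_p)]
    = 4.8/2.15 × [0.062×log₁₀(88.1/49.548) + 0.29×log₁₀(105/88.1)]
    = 2.2326 × [0.015497 + 0.022102] = 0.08394 m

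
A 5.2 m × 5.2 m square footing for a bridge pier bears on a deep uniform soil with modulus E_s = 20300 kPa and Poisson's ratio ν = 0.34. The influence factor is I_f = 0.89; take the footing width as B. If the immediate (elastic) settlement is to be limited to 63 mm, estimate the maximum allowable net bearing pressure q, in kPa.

S_e = q·B·(1−ν²)/E_s · I_f  ⇒  q = S_e·E_s / (B·(1−ν²)·I_f).
q = 0.063 × 20300 / (5.2 × 0.8844 × 0.89) = 312.5 kPa

q ≈ 312 kPa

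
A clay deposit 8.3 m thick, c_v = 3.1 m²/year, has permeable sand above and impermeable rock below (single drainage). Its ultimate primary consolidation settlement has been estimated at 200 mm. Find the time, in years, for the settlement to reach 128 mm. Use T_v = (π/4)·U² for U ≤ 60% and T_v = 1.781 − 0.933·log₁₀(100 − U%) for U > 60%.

t ≈ 7.31 years

Drainage path length: H_d = H = 8.3 m (single drainage).
U = S(t)/S_ult = 128/200 = 0.64.
U > 60%: T_v = 1.781 − 0.933·log₁₀(100 − 64) = 0.32897.
t = T_v·H_d²/c_v = 0.32897×8.3²/3.1 = 7.311 years.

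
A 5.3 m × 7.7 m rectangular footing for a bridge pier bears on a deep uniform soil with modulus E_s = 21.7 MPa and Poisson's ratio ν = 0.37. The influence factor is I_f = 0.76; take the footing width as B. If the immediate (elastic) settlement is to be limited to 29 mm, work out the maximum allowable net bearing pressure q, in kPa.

q ≈ 181 kPa

E_s = 21.7 MPa = 21700 kPa.
S_e = q·B·(1−ν²)/E_s · I_f  ⇒  q = S_e·E_s / (B·(1−ν²)·I_f).
q = 0.029 × 21700 / (5.3 × 0.8631 × 0.76) = 181 kPa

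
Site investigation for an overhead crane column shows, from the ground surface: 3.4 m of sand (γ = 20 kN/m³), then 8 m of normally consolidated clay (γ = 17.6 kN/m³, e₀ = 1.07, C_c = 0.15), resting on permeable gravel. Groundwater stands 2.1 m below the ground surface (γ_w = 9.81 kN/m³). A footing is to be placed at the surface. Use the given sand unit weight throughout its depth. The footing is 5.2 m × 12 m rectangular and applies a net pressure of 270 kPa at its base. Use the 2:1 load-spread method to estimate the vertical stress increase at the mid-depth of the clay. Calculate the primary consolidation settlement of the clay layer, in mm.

S_c ≈ 148 mm

Mid-depth of clay below the ground surface: z = 3.4 + 8/2 = 7.4 m.
Total vertical stress at mid-clay: σ_v = 20×3.4 + 17.6×4 = 138.4 kPa.
Pore pressure: u = 9.81×(7.4 − 2.1) = 51.993 kPa.
Initial effective stress: σ'_0 = σ_v − u = 138.4 − 51.993 = 86.407 kPa.
Stress increase at mid-clay by the 2:1 spreading method:
Δσ = qBL/((B+z)(L+z)) = 270×5.2×12/((5.2+7.4)(12+7.4)) = 68.925 kPa
Final effective stress: σ'_f = σ'_0 + Δσ = 86.407 + 68.925 = 155.33 kPa.
Normally consolidated clay, so the full stress increment lies on the virgin compression line:
S_c = C_c·H/(1+e₀)·log₁₀(σ'_f/σ'_0) = 0.15×8/(1+1.07)×log₁₀(155.33/86.407)
    = 0.57971 × 0.25471 = 0.1477 m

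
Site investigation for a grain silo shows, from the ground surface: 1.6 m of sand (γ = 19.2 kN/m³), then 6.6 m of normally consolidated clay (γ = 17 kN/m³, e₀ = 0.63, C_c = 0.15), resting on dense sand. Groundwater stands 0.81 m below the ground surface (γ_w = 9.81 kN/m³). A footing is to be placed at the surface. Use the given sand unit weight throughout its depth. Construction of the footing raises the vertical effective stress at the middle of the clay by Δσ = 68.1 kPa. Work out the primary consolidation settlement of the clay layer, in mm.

Mid-depth of clay below the ground surface: z = 1.6 + 6.6/2 = 4.9 m.
Total vertical stress at mid-clay: σ_v = 19.2×1.6 + 17×3.3 = 86.82 kPa.
Pore pressure: u = 9.81×(4.9 − 0.81) = 40.123 kPa.
Initial effective stress: σ'_0 = σ_v − u = 86.82 − 40.123 = 46.697 kPa.
Final effective stress: σ'_f = σ'_0 + Δσ = 46.697 + 68.1 = 114.8 kPa.
Normally consolidated clay, so the full stress increment lies on the virgin compression line:
S_c = C_c·H/(1+e₀)·log₁₀(σ'_f/σ'_0) = 0.15×6.6/(1+0.63)×log₁₀(114.8/46.697)
    = 0.60736 × 0.39065 = 0.2373 m

S_c ≈ 237 mm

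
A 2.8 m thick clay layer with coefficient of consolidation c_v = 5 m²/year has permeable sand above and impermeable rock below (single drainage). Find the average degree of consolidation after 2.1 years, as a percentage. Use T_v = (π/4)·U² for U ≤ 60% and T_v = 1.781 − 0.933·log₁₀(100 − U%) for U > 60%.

U ≈ 97 %

Drainage path length: H_d = H = 2.8 m (single drainage).
T_v = c_v·t/H_d² = 5×2.1/2.8² = 1.3393.
T_v = 1.3393 corresponds to the U > 60% branch:
U = 1 − 10^((1.781 − T_v)/0.933)/100 = 0.9703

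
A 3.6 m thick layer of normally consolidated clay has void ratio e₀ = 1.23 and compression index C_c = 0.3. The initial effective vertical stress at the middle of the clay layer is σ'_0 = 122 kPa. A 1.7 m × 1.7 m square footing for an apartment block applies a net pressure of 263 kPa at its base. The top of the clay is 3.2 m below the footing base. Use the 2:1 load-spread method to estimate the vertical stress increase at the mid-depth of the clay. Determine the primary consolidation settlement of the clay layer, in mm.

S_c ≈ 27.3 mm

Mid-depth of clay below the footing base: z = 3.2 + 3.6/2 = 5 m.
Stress increase at mid-clay by the 2:1 spreading method:
Δσ = qBL/((B+z)(L+z)) = 263×1.7×1.7/((1.7+5)(1.7+5)) = 16.932 kPa
Final effective stress: σ'_f = σ'_0 + Δσ = 122 + 16.932 = 138.93 kPa.
Normally consolidated clay, so the full stress increment lies on the virgin compression line:
S_c = C_c·H/(1+e₀)·log₁₀(σ'_f/σ'_0) = 0.3×3.6/(1+1.23)×log₁₀(138.93/122)
    = 0.4843 × 0.056436 = 0.02733 m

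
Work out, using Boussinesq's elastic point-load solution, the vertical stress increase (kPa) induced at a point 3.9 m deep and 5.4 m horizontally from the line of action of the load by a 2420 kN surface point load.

Boussinesq vertical stress below a point load on an elastic half-space:
Δσ_z = 3P/(2πz²) · [1 + (r/z)²]^(−5/2)
r/z = 5.4/3.9 = 1.3846; [1+(r/z)²]^(−5/2) = 0.068802.
Δσ_z = 3×2420/(2π×3.9²) × 0.068802 = 75.967 × 0.068802 = 5.227 kPa

Δσ_z ≈ 5.23 kPa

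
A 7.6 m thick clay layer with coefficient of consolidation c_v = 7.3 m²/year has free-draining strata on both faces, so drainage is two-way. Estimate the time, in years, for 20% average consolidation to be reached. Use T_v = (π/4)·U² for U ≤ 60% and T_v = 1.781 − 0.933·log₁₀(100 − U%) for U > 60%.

Drainage path length: H_d = H/2 = 3.8 m (double drainage).
U ≤ 60%: T_v = (π/4)·U² = (π/4)×0.2² = 0.031416.
t = T_v·H_d²/c_v = 0.031416×3.8²/7.3 = 0.06214 years.

t ≈ 0.0621 years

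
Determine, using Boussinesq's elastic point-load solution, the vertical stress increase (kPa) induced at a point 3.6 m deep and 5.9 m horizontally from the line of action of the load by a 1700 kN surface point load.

Δσ_z ≈ 2.4 kPa

Boussinesq vertical stress below a point load on an elastic half-space:
Δσ_z = 3P/(2πz²) · [1 + (r/z)²]^(−5/2)
r/z = 5.9/3.6 = 1.6389; [1+(r/z)²]^(−5/2) = 0.038338.
Δσ_z = 3×1700/(2π×3.6²) × 0.038338 = 62.63 × 0.038338 = 2.401 kPa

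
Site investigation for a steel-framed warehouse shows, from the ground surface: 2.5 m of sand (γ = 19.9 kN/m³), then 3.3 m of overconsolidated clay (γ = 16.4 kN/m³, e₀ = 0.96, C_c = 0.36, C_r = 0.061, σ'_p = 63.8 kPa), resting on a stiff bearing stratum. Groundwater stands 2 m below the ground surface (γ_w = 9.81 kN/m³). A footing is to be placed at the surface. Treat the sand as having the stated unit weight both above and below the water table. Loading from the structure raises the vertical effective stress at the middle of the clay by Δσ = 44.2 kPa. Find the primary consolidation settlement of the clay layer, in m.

S_c ≈ 0.124 m

Mid-depth of clay below the ground surface: z = 2.5 + 3.3/2 = 4.15 m.
Total vertical stress at mid-clay: σ_v = 19.9×2.5 + 16.4×1.65 = 76.81 kPa.
Pore pressure: u = 9.81×(4.15 − 2) = 21.091 kPa.
Initial effective stress: σ'_0 = σ_v − u = 76.81 − 21.091 = 55.719 kPa.
Final effective stress: σ'_f = 55.719 + 44.2 = 99.919 kPa.
σ'_f = 99.919 > σ'_p = 63.8 kPa, so the stress path crosses the preconsolidation pressure — recompression up to σ'_p, then virgin compression beyond:
S_c = H/(1+e₀)·[C_r·log₁₀(σ'_p/σ'_0) + C_c·log₁₀(σ'_f/σ'_p)]
    = 3.3/1.96 × [0.061×log₁₀(63.8/55.719) + 0.36×log₁₀(99.919/63.8)]
    = 1.6837 × [0.0035879 + 0.070138] = 0.1241 m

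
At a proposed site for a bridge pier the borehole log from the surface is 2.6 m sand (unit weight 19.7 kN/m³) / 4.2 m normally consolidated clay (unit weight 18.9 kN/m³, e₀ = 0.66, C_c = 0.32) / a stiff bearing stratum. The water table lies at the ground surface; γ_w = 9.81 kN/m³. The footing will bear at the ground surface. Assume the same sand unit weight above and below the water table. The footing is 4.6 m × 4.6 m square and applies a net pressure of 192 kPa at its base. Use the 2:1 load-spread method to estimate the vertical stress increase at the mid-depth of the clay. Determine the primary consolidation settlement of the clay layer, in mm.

S_c ≈ 252 mm

Mid-depth of clay below the ground surface: z = 2.6 + 4.2/2 = 4.7 m.
Total vertical stress at mid-clay: σ_v = 19.7×2.6 + 18.9×2.1 = 90.91 kPa.
Pore pressure: u = 9.81×(4.7 − 0) = 46.107 kPa.
Initial effective stress: σ'_0 = σ_v − u = 90.91 − 46.107 = 44.803 kPa.
Stress increase at mid-clay by the 2:1 spreading method:
Δσ = qBL/((B+z)(L+z)) = 192×4.6×4.6/((4.6+4.7)(4.6+4.7)) = 46.973 kPa
Final effective stress: σ'_f = σ'_0 + Δσ = 44.803 + 46.973 = 91.776 kPa.
Normally consolidated clay, so the full stress increment lies on the virgin compression line:
S_c = C_c·H/(1+e₀)·log₁₀(σ'_f/σ'_0) = 0.32×4.2/(1+0.66)×log₁₀(91.776/44.803)
    = 0.80964 × 0.31142 = 0.2521 m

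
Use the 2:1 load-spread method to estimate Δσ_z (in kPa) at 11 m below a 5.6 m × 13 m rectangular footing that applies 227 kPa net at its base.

Δσ_z ≈ 41.5 kPa

By the 2:1 method the load spreads at 1 horizontal : 2 vertical, so at depth z the loaded area has grown by z in each plan dimension:
Δσ = qBL/((B+z)(L+z)) = 227×5.6×13/((5.6+11)(13+11)) = 41.48 kPa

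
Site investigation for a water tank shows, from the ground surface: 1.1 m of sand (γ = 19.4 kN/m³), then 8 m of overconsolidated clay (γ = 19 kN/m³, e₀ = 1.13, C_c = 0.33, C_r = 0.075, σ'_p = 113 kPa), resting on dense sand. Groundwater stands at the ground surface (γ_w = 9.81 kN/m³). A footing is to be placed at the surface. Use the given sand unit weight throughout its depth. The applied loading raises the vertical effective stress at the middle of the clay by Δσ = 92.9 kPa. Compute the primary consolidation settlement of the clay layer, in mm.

S_c ≈ 223 mm

Mid-depth of clay below the ground surface: z = 1.1 + 8/2 = 5.1 m.
Total vertical stress at mid-clay: σ_v = 19.4×1.1 + 19×4 = 97.34 kPa.
Pore pressure: u = 9.81×(5.1 − 0) = 50.031 kPa.
Initial effective stress: σ'_0 = σ_v − u = 97.34 − 50.031 = 47.309 kPa.
Final effective stress: σ'_f = 47.309 + 92.9 = 140.21 kPa.
σ'_f = 140.21 > σ'_p = 113 kPa, so the stress path crosses the preconsolidation pressure — recompression up to σ'_p, then virgin compression beyond:
S_c = H/(1+e₀)·[C_r·log₁₀(σ'_p/σ'_0) + C_c·log₁₀(σ'_f/σ'_p)]
    = 8/2.13 × [0.075×log₁₀(113/47.309) + 0.33×log₁₀(140.21/113)]
    = 3.7559 × [0.02836 + 0.030921] = 0.2227 m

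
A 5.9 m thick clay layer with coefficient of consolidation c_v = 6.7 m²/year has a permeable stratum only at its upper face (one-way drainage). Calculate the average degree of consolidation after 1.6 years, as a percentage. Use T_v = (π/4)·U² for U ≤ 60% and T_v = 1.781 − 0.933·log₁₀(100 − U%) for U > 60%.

U ≈ 62.1 %

Drainage path length: H_d = H = 5.9 m (single drainage).
T_v = c_v·t/H_d² = 6.7×1.6/5.9² = 0.30796.
T_v = 0.30796 corresponds to the U > 60% branch:
U = 1 − 10^((1.781 − T_v)/0.933)/100 = 0.6208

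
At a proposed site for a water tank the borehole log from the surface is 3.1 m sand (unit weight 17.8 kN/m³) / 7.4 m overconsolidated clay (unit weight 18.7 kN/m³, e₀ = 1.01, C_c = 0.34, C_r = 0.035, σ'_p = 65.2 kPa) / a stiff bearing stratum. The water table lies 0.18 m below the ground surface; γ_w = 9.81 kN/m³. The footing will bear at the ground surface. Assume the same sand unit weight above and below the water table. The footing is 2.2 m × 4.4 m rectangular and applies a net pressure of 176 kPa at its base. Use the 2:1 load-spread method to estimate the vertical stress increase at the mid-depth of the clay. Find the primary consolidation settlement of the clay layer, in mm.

Mid-depth of clay below the ground surface: z = 3.1 + 7.4/2 = 6.8 m.
Total vertical stress at mid-clay: σ_v = 17.8×3.1 + 18.7×3.7 = 124.37 kPa.
Pore pressure: u = 9.81×(6.8 − 0.18) = 64.942 kPa.
Initial effective stress: σ'_0 = σ_v − u = 124.37 − 64.942 = 59.428 kPa.
Stress increase at mid-clay by the 2:1 spreading method:
Δσ = qBL/((B+z)(L+z)) = 176×2.2×4.4/((2.2+6.8)(4.4+6.8)) = 16.902 kPa
Final effective stress: σ'_f = 59.428 + 16.902 = 76.33 kPa.
σ'_f = 76.33 > σ'_p = 65.2 kPa, so the stress path crosses the preconsolidation pressure — recompression up to σ'_p, then virgin compression beyond:
S_c = H/(1+e₀)·[C_r·log₁₀(σ'_p/σ'_0) + C_c·log₁₀(σ'_f/σ'_p)]
    = 7.4/2.01 × [0.035×log₁₀(65.2/59.428) + 0.34×log₁₀(76.33/65.2)]
    = 3.6816 × [0.001409 + 0.023272] = 0.09087 m

S_c ≈ 90.9 mm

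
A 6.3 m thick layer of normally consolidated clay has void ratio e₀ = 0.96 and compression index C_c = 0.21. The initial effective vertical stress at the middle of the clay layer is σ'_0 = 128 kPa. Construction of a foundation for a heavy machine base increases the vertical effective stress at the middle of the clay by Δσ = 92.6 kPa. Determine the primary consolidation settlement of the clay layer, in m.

S_c ≈ 0.16 m

Final effective stress: σ'_f = σ'_0 + Δσ = 128 + 92.6 = 220.6 kPa.
Normally consolidated clay, so the full stress increment lies on the virgin compression line:
S_c = C_c·H/(1+e₀)·log₁₀(σ'_f/σ'_0) = 0.21×6.3/(1+0.96)×log₁₀(220.6/128)
    = 0.675 × 0.2364 = 0.1596 m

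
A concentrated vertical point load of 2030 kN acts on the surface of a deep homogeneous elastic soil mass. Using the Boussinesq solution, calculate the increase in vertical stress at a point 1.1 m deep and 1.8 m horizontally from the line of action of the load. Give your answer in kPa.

Boussinesq vertical stress below a point load on an elastic half-space:
Δσ_z = 3P/(2πz²) · [1 + (r/z)²]^(−5/2)
r/z = 1.8/1.1 = 1.6364; [1+(r/z)²]^(−5/2) = 0.038553.
Δσ_z = 3×2030/(2π×1.1²) × 0.038553 = 801.04 × 0.038553 = 30.88 kPa

Δσ_z ≈ 30.9 kPa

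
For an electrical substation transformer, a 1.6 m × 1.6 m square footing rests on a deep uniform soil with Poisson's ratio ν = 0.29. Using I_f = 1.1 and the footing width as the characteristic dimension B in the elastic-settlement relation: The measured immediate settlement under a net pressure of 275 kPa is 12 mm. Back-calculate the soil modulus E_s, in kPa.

S_e = q·B·(1−ν²)/E_s · I_f  ⇒  E_s = q·B·(1−ν²)·I_f / S_e.
E_s = 275 × 1.6 × 0.9159 × 1.1 / 0.012 = 36940 kPa

E_s ≈ 36900 kPa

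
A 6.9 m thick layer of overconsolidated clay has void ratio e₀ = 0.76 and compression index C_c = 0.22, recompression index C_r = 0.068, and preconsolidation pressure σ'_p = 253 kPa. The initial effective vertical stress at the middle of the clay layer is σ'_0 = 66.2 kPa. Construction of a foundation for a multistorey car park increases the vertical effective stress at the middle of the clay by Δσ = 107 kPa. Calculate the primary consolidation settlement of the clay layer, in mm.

Final effective stress: σ'_f = 66.2 + 107 = 173.2 kPa.
σ'_f = 173.2 ≤ σ'_p = 253 kPa, so the clay remains overconsolidated and only the recompression index applies:
S_c = C_r·H/(1+e₀)·log₁₀(σ'_f/σ'_0) = 0.068×6.9/1.76×log₁₀(173.2/66.2)
    = 0.26659 × 0.41769 = 0.1114 m

S_c ≈ 111 mm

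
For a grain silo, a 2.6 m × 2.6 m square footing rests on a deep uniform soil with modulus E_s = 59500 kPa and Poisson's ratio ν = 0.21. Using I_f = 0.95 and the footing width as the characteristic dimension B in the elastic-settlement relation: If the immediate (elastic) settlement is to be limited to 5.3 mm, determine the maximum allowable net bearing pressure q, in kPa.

S_e = q·B·(1−ν²)/E_s · I_f  ⇒  q = S_e·E_s / (B·(1−ν²)·I_f).
q = 0.0053 × 59500 / (2.6 × 0.9559 × 0.95) = 133.6 kPa

q ≈ 134 kPa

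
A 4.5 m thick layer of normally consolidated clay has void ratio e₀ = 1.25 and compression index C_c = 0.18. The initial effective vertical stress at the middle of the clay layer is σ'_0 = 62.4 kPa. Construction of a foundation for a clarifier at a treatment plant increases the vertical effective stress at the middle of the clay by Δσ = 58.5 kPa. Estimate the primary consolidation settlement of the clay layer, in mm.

Final effective stress: σ'_f = σ'_0 + Δσ = 62.4 + 58.5 = 120.9 kPa.
Normally consolidated clay, so the full stress increment lies on the virgin compression line:
S_c = C_c·H/(1+e₀)·log₁₀(σ'_f/σ'_0) = 0.18×4.5/(1+1.25)×log₁₀(120.9/62.4)
    = 0.36 × 0.28724 = 0.1034 m

S_c ≈ 103 mm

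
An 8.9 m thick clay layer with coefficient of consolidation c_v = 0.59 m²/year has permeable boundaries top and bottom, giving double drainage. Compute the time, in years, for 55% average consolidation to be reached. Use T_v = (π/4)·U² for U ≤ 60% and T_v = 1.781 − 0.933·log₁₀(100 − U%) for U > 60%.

Drainage path length: H_d = H/2 = 4.45 m (double drainage).
U ≤ 60%: T_v = (π/4)·U² = (π/4)×0.55² = 0.23758.
t = T_v·H_d²/c_v = 0.23758×4.45²/0.59 = 7.974 years.

t ≈ 7.97 years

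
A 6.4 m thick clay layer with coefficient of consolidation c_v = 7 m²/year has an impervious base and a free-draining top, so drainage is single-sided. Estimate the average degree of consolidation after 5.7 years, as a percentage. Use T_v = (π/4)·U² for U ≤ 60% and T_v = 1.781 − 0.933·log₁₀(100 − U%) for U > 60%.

Drainage path length: H_d = H = 6.4 m (single drainage).
T_v = c_v·t/H_d² = 7×5.7/6.4² = 0.97412.
T_v = 0.97412 corresponds to the U > 60% branch:
U = 1 − 10^((1.781 − T_v)/0.933)/100 = 0.9267

U ≈ 92.7 %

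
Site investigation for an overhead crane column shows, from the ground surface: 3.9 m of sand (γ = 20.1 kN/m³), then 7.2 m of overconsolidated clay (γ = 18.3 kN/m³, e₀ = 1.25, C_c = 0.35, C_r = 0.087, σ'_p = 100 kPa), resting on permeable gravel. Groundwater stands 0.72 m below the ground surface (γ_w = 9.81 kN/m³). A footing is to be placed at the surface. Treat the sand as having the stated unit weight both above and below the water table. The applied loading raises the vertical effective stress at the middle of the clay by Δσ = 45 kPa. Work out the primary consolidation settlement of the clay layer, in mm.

S_c ≈ 130 mm

Mid-depth of clay below the ground surface: z = 3.9 + 7.2/2 = 7.5 m.
Total vertical stress at mid-clay: σ_v = 20.1×3.9 + 18.3×3.6 = 144.27 kPa.
Pore pressure: u = 9.81×(7.5 − 0.72) = 66.512 kPa.
Initial effective stress: σ'_0 = σ_v − u = 144.27 − 66.512 = 77.758 kPa.
Final effective stress: σ'_f = 77.758 + 45 = 122.76 kPa.
σ'_f = 122.76 > σ'_p = 100 kPa, so the stress path crosses the preconsolidation pressure — recompression up to σ'_p, then virgin compression beyond:
S_c = H/(1+e₀)·[C_r·log₁₀(σ'_p/σ'_0) + C_c·log₁₀(σ'_f/σ'_p)]
    = 7.2/2.25 × [0.087×log₁₀(100/77.758) + 0.35×log₁₀(122.76/100)]
    = 3.2 × [0.0095052 + 0.03117] = 0.1302 m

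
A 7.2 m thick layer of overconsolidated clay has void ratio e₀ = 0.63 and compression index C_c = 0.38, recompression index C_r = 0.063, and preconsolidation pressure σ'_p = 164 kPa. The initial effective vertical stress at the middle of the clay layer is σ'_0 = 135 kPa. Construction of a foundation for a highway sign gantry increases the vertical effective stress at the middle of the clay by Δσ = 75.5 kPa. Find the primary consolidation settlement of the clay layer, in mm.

S_c ≈ 205 mm

Final effective stress: σ'_f = 135 + 75.5 = 210.5 kPa.
σ'_f = 210.5 > σ'_p = 164 kPa, so the stress path crosses the preconsolidation pressure — recompression up to σ'_p, then virgin compression beyond:
S_c = H/(1+e₀)·[C_r·log₁₀(σ'_p/σ'_0) + C_c·log₁₀(σ'_f/σ'_p)]
    = 7.2/1.63 × [0.063×log₁₀(164/135) + 0.38×log₁₀(210.5/164)]
    = 4.4172 × [0.0053241 + 0.041195] = 0.2055 m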